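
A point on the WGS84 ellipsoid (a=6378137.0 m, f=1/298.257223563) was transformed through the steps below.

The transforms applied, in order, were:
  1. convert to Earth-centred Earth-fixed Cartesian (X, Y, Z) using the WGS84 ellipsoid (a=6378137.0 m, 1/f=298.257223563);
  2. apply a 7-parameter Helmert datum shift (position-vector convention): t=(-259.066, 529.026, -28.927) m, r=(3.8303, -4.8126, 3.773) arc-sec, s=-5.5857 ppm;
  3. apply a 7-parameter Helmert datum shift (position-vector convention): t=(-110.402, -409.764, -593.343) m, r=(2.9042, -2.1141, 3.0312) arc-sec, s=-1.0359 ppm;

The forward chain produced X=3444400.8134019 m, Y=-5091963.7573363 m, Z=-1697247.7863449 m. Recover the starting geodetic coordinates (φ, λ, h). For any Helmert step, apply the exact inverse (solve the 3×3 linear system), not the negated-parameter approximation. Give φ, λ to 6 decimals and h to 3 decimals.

start: X=3444400.8134, Y=-5091963.7573, Z=-1697247.7863 m
→ Helmert⁻¹: X=3444422.5692, Y=-5091633.7741, Z=-1696619.8143
→ Helmert⁻¹: X=3444568.1431, Y=-5092285.7570, Z=-1696586.1704
→ geod (Bowring, a=6378137.000): φ=-15.52648200°, λ=-55.92445200°, h=1065.4810 m

φ=-15.526482°, λ=-55.924452°, h=1065.481 m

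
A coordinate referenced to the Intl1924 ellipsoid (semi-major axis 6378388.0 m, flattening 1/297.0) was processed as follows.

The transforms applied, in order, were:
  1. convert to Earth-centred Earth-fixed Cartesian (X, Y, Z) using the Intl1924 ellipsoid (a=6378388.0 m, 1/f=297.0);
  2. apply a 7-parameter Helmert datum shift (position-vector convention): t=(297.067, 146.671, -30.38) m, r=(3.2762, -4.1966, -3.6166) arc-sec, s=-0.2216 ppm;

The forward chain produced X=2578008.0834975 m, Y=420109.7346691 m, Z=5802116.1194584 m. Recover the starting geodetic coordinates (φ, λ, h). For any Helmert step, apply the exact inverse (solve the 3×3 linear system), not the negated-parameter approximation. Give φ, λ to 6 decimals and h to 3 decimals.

φ=65.909237°, λ=9.255965°, h=2336.594 m

start: X=2578008.0835, Y=420109.7347, Z=5802116.1195 m
→ Helmert⁻¹: X=2577822.2693, Y=420100.5130, Z=5802088.6650
→ geod (Bowring, a=6378388.000): φ=65.90923700°, λ=9.25596500°, h=2336.5940 m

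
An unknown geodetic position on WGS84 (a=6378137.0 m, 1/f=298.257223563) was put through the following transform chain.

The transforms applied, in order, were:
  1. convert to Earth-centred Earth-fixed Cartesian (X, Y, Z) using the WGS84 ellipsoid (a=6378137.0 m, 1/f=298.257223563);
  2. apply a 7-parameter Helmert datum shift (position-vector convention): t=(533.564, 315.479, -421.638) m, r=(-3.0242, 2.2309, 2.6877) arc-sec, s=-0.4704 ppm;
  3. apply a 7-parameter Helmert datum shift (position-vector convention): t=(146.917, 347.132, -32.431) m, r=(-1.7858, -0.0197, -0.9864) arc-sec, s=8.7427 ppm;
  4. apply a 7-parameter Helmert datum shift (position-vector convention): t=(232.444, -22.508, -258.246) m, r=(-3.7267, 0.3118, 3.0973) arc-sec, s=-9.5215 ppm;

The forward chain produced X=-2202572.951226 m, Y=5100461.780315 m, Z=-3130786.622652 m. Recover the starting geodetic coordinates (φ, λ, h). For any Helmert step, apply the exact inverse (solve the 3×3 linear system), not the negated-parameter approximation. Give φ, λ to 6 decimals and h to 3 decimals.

φ=-29.560628°, λ=113.365555°, h=3632.480 m

start: X=-2202572.9512, Y=5100461.7803, Z=-3130786.6227 m
→ Helmert⁻¹: X=-2202745.0456, Y=5100622.4897, Z=-3130469.3583
→ Helmert⁻¹: X=-2202897.3930, Y=5100247.3353, Z=-3130365.1917
→ Helmert⁻¹: X=-2203331.6866, Y=5100008.8551, Z=-3129894.0817
→ geod (Bowring, a=6378137.000): φ=-29.56062800°, λ=113.36555500°, h=3632.4800 m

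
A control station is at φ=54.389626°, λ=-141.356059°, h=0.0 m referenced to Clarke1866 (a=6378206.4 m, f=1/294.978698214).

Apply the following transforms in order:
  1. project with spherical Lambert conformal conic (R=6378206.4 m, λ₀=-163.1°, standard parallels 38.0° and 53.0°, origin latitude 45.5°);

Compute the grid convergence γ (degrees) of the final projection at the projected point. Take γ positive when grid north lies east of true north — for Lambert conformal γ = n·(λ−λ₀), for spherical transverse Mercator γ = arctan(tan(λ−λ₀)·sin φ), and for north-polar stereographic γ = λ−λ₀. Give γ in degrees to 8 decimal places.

15.55367388

start: φ=54.389626°, λ=-141.356059°, h=0.000 m
→ into lcc (λ₀=-163.1°): φ=54.38962600°, λ−λ₀=21.74394100°
convergence γ = 15.55367388°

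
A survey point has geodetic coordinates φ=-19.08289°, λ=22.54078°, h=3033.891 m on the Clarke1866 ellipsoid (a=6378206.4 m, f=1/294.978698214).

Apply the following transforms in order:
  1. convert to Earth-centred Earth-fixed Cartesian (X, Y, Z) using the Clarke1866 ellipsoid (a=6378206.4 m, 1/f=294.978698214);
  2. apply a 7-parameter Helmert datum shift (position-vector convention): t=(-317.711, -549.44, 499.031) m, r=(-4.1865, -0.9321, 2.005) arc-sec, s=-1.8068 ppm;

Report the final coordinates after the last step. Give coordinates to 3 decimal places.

X=5571549.711 m, Y=2312058.681 m, Z=-2072409.424 m

start: φ=-19.082890°, λ=22.540780°, h=3033.891 m
→ ECEF (a=6378206.400, f=1/294.978698214): X=5571890.6013, Y=2312600.2108, Z=-2072890.4411
→ Helmert 7p (PV): X=5571549.7106, Y=2312058.6812, Z=-2072409.4238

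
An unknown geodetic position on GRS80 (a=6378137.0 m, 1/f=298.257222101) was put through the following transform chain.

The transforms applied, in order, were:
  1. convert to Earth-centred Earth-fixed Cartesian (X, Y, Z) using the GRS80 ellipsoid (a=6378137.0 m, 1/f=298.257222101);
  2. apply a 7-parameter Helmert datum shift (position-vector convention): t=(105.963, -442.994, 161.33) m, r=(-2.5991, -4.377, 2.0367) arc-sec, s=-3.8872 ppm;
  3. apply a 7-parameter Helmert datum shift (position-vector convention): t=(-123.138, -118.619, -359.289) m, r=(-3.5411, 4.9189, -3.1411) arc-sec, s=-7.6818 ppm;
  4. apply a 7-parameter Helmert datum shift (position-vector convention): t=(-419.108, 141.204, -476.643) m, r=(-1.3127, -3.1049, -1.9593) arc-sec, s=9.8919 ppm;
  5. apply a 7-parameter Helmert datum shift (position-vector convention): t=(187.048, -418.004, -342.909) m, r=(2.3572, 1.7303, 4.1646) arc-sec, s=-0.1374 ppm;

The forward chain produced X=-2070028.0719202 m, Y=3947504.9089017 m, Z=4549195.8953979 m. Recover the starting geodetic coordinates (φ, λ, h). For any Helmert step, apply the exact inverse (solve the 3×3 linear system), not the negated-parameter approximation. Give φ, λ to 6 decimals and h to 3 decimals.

start: X=-2070028.0719, Y=3947504.9089, Z=4549195.8954 m
→ Helmert⁻¹: X=-2070173.8561, Y=3948017.2448, Z=4549476.9453
→ Helmert⁻¹: X=-2069703.2838, Y=3947788.3726, Z=4549964.8606
→ Helmert⁻¹: X=-2069764.6786, Y=3947827.6798, Z=4550377.5211
→ Helmert⁻¹: X=-2069743.1425, Y=3948249.1209, Z=4550327.5504
→ geod (Bowring, a=6378137.000): φ=45.78039900°, λ=117.66433600°, h=2887.1830 m

φ=45.780399°, λ=117.664336°, h=2887.183 m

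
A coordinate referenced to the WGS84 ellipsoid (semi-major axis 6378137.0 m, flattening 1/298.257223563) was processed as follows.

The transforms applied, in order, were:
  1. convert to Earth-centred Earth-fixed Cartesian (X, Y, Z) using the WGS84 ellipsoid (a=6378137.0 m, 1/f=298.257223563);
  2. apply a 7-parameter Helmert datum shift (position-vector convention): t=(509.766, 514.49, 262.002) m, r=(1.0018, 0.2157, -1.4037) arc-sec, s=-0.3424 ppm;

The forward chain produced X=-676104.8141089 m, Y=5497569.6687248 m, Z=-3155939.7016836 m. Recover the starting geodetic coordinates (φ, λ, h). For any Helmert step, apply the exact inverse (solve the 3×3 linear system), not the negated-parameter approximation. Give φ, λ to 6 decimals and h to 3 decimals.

φ=-29.843228°, λ=97.017431°, h=1845.590 m

start: X=-676104.8141, Y=5497569.6687, Z=-3155939.7017 m
→ Helmert⁻¹: X=-676648.9203, Y=5497037.1267, Z=-3156230.1903
→ geod (Bowring, a=6378137.000): φ=-29.84322800°, λ=97.01743100°, h=1845.5900 m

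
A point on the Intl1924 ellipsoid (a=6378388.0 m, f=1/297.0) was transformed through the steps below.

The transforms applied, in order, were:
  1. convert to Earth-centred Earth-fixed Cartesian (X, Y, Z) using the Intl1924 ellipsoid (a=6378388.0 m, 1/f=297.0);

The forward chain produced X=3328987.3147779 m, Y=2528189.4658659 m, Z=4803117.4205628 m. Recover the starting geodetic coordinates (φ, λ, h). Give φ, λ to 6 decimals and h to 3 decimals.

φ=49.158034°, λ=37.214745°, h=1262.903 m

start: X=3328987.3148, Y=2528189.4659, Z=4803117.4206 m
→ geod (Bowring, a=6378388.000): φ=49.15803400°, λ=37.21474500°, h=1262.9030 m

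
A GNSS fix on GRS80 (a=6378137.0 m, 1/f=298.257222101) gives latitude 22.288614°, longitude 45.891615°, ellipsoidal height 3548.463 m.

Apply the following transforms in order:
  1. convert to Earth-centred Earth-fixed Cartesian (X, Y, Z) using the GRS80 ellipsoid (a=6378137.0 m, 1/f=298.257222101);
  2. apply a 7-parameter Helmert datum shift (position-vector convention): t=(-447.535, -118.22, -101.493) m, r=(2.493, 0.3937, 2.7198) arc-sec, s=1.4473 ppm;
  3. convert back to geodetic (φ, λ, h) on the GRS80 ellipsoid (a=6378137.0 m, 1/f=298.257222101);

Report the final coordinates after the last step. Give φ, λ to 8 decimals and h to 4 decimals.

φ=22.28954624°, λ=45.89446097°, h=3152.5571 m

start: φ=22.288614°, λ=45.891615°, h=3548.463 m
→ ECEF (a=6378137.000, f=1/298.257222101): X=4111880.2335, Y=4241888.8872, Z=2405360.1996
→ Helmert 7p (PV): X=4111387.3073, Y=4241801.9534, Z=2405305.6087
→ geod (Bowring, a=6378137.000): φ=22.28954624°, λ=45.89446097°, h=3152.5571 m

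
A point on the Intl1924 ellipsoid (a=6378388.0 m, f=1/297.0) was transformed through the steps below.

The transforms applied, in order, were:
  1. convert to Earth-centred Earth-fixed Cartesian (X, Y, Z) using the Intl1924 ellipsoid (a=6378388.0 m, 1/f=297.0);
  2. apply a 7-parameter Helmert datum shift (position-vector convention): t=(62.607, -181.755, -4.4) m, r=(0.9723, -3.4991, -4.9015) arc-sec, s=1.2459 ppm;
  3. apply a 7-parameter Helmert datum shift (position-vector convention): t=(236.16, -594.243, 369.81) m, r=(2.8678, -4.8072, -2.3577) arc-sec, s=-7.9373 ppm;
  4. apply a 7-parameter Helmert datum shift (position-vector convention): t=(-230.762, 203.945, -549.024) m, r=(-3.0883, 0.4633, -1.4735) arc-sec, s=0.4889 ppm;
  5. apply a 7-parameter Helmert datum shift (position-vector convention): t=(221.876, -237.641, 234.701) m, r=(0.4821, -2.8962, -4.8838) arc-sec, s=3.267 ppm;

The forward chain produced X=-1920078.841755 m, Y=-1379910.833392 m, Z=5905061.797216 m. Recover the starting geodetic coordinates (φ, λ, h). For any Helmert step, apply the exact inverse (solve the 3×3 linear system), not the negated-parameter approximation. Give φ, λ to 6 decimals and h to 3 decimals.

φ=68.315334°, λ=-144.308778°, h=883.298 m

start: X=-1920078.8418, Y=-1379910.8334, Z=5905061.7972 m
→ Helmert⁻¹: X=-1920178.8657, Y=-1379700.3484, Z=5904837.9915
→ Helmert⁻¹: X=-1919950.5709, Y=-1380005.7524, Z=5905359.1538
→ Helmert⁻¹: X=-1920048.5813, Y=-1379362.3038, Z=5905100.1403
→ Helmert⁻¹: X=-1919975.8466, Y=-1379196.6193, Z=5905136.2552
→ geod (Bowring, a=6378388.000): φ=68.31533400°, λ=-144.30877800°, h=883.2980 m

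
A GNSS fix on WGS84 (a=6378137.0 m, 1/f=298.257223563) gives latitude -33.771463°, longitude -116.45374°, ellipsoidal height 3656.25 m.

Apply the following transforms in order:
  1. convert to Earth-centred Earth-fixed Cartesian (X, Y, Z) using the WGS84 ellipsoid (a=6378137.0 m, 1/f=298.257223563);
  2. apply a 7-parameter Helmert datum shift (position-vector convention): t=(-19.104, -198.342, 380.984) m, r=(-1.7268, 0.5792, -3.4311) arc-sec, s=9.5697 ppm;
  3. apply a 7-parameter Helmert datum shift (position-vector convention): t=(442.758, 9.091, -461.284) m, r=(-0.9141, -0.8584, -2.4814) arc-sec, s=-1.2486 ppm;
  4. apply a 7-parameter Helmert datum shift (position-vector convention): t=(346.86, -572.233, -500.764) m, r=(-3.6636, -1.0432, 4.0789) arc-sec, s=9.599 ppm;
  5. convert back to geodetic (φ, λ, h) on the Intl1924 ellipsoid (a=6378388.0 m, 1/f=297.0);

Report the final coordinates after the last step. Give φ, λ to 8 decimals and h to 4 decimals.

start: φ=-33.771463°, λ=-116.453740°, h=3656.250 m
→ ECEF (a=6378137.000, f=1/298.257223563): X=-2365664.7698, Y=-4754398.6387, Z=-3527435.1881
→ Helmert 7p (PV): X=-2365795.5054, Y=-4754632.6581, Z=-3527041.5145
→ Helmert 7p (PV): X=-2365392.3141, Y=-4754604.8003, Z=-3527487.1692
→ Helmert 7p (PV): X=-2364956.2953, Y=-4755332.1035, Z=-3527949.3065
→ geod (Bowring, a=6378388.000): φ=-33.77346777°, λ=-116.44241097°, h=4151.6510 m

φ=-33.77346777°, λ=-116.44241097°, h=4151.6510 m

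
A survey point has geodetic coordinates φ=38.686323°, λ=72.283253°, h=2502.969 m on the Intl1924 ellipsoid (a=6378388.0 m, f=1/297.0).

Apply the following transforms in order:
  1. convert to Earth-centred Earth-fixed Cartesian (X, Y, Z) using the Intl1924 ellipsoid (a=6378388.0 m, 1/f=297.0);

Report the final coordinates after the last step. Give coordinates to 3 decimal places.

start: φ=38.686323°, λ=72.283253°, h=2502.969 m
→ ECEF (a=6378388.000, f=1/297.0): X=1517706.4341, Y=4750808.0295, Z=3966824.9194

X=1517706.434 m, Y=4750808.030 m, Z=3966824.919 m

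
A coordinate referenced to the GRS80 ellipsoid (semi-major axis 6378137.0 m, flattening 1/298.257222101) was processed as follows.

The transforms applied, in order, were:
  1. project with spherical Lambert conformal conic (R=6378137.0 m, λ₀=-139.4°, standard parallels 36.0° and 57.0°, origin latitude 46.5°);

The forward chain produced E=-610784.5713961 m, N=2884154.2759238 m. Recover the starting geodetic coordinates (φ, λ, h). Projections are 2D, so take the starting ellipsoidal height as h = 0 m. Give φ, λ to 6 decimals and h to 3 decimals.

φ=71.370165°, λ=-155.007728°, h=0.000 m

start: E=-610784.5714, N=2884154.2759 m
→ lcc⁻¹: φ=71.37016500°, λ=-155.00772800°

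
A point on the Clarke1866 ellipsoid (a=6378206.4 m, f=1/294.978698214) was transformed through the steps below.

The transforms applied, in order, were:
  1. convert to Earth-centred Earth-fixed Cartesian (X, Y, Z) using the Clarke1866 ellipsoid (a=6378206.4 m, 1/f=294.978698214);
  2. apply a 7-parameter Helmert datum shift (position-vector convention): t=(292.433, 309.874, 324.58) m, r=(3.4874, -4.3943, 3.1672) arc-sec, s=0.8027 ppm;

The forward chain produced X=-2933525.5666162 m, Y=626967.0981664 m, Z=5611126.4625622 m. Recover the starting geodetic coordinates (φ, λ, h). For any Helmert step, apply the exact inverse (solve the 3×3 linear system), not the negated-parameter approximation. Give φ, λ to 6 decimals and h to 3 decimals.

φ=62.029821°, λ=167.939801°, h=1097.910 m

start: X=-2933525.5666, Y=626967.0982, Z=5611126.4626 m
→ Helmert⁻¹: X=-2933686.4857, Y=626796.6328, Z=5610849.2810
→ geod (Bowring, a=6378206.400): φ=62.02982100°, λ=167.93980100°, h=1097.9100 m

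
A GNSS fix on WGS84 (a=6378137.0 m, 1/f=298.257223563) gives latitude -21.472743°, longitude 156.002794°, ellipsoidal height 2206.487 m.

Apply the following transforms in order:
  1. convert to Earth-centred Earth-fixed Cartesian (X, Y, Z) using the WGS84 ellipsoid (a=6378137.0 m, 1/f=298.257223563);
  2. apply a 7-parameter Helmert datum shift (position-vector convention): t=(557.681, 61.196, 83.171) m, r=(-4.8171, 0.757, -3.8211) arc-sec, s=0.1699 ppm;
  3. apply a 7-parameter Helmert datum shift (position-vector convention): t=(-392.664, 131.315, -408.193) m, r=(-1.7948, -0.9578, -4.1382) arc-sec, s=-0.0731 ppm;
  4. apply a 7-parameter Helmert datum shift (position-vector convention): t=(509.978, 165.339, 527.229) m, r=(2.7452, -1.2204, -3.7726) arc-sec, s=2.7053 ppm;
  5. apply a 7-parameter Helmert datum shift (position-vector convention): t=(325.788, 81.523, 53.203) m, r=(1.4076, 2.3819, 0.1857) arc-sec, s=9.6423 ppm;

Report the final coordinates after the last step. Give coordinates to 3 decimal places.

start: φ=-21.472743°, λ=156.002794°, h=2206.487 m
→ ECEF (a=6378137.000, f=1/298.257223563): X=-5426723.4400, Y=2415815.8606, Z=-2320990.4003
→ Helmert 7p (PV): X=-5426130.4456, Y=2415923.7940, Z=-2320944.1262
→ Helmert 7p (PV): X=-5426463.4659, Y=2416143.5989, Z=-2321398.3680
→ Helmert 7p (PV): X=-5425910.2416, Y=2416445.6208, Z=-2320877.3689
→ Helmert 7p (PV): X=-5425665.7486, Y=2416561.3973, Z=-2320767.3962

X=-5425665.749 m, Y=2416561.397 m, Z=-2320767.396 m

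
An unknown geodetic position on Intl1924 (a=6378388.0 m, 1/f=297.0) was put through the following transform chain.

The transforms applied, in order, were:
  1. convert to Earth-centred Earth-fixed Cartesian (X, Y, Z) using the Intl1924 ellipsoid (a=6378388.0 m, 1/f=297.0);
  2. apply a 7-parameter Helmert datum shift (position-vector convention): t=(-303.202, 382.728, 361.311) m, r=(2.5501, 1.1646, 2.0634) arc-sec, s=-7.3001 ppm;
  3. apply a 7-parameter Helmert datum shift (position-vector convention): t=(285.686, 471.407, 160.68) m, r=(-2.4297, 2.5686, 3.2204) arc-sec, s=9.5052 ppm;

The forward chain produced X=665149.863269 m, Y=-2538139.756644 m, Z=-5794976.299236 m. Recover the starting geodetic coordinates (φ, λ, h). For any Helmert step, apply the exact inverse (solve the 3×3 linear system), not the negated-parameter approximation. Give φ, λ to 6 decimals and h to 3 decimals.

φ=-65.779658°, λ=-75.318807°, h=1567.277 m

start: X=665149.8633, Y=-2538139.7566, Z=-5794976.2992 m
→ Helmert⁻¹: X=664890.3897, Y=-2538529.1512, Z=-5795103.5186
→ Helmert⁻¹: X=665205.7705, Y=-2539008.7189, Z=-5795471.9912
→ geod (Bowring, a=6378388.000): φ=-65.77965800°, λ=-75.31880700°, h=1567.2770 m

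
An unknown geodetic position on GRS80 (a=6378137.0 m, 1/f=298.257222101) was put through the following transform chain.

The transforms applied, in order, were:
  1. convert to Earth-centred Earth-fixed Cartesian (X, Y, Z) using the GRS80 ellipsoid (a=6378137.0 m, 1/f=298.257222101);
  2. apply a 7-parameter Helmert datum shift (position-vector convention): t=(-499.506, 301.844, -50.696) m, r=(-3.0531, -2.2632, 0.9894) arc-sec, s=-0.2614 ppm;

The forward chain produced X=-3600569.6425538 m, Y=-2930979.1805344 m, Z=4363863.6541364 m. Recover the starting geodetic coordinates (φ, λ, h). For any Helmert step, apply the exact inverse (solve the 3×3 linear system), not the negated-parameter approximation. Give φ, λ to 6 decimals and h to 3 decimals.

φ=43.420168°, λ=-140.845808°, h=3473.921 m

start: X=-3600569.6426, Y=-2930979.1805, Z=4363863.6541 m
→ Helmert⁻¹: X=-3600037.2563, Y=-2931329.1163, Z=4363911.6025
→ geod (Bowring, a=6378137.000): φ=43.42016800°, λ=-140.84580800°, h=3473.9210 m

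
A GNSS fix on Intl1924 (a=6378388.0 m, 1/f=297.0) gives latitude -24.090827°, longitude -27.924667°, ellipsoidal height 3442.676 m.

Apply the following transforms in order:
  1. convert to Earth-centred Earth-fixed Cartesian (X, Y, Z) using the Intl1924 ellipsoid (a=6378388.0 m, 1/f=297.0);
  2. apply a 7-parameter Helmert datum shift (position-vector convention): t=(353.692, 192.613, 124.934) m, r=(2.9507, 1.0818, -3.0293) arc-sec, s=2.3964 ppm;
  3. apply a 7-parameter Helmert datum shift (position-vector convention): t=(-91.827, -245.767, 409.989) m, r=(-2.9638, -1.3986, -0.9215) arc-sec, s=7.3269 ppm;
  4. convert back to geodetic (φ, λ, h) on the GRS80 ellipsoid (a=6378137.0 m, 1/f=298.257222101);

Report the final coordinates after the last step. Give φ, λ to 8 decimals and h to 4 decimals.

start: φ=-24.090827°, λ=-27.924667°, h=3442.676 m
→ ECEF (a=6378388.000, f=1/297.0): X=5150501.9336, Y=-2729890.0692, Z=-2588909.8283
→ Helmert 7p (PV): X=5150814.2976, Y=-2729742.6054, Z=-2588857.1636
→ Helmert 7p (PV): X=5150765.5689, Y=-2730068.5840, Z=-2588391.9933
→ geod (Bowring, a=6378137.000): φ=-24.08478253°, λ=-27.92500379°, h=3756.1269 m

φ=-24.08478253°, λ=-27.92500379°, h=3756.1269 m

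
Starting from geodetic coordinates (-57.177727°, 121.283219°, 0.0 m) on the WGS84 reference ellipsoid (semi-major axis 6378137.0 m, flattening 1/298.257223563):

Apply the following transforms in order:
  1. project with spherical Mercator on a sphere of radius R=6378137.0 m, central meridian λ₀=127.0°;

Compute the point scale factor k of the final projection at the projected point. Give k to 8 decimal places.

1.84489956

start: φ=-57.177727°, λ=121.283219°, h=0.000 m
→ into merc (λ₀=127.0°): φ=-57.17772700°, λ−λ₀=-5.71678100°
scale k = 1.84489956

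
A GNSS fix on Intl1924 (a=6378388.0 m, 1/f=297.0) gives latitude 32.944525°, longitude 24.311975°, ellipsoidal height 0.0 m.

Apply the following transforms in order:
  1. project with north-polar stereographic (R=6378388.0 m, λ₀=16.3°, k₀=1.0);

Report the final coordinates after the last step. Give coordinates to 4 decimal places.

E=966511.9290 m, N=-6866676.0379 m

start: φ=32.944525°, λ=24.311975°, h=0.000 m
→ stereo (R=6378388.0, λ₀=16.3°): E=966511.9290, N=-6866676.0379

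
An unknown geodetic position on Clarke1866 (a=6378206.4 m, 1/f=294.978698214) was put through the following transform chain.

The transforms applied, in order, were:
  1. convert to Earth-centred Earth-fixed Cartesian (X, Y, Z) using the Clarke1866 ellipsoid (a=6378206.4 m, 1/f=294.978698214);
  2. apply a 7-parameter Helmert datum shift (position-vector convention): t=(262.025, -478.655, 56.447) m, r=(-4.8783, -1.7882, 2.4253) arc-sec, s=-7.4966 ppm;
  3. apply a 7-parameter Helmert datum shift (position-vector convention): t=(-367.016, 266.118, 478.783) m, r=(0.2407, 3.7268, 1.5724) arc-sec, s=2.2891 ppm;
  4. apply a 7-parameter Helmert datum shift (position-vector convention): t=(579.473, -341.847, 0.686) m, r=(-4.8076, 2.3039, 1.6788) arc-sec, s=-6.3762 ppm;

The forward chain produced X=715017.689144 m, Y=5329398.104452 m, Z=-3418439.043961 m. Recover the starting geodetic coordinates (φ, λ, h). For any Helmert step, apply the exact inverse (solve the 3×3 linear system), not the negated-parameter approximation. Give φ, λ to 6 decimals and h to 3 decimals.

φ=-32.620904°, λ=82.362252°, h=581.809 m

start: X=715017.6891, Y=5329398.1045, Z=-3418439.0440 m
→ Helmert⁻¹: X=714524.3329, Y=5329847.7937, Z=-3418329.3182
→ Helmert⁻¹: X=714992.1117, Y=5329560.0357, Z=-3418793.5760
→ Helmert⁻¹: X=714768.4790, Y=5330151.0996, Z=-3418755.7880
→ geod (Bowring, a=6378206.400): φ=-32.62090400°, λ=82.36225200°, h=581.8090 m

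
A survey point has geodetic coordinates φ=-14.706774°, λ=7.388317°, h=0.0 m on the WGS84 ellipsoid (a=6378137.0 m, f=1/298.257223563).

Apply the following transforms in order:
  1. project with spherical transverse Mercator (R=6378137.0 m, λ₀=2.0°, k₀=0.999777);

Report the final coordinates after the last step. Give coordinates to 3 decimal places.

start: φ=-14.706774°, λ=7.388317°, h=0.000 m
→ tm (R=6378137.0, λ₀=2.0°): E=580789.7597, N=-1643733.4378

E=580789.760 m, N=-1643733.438 m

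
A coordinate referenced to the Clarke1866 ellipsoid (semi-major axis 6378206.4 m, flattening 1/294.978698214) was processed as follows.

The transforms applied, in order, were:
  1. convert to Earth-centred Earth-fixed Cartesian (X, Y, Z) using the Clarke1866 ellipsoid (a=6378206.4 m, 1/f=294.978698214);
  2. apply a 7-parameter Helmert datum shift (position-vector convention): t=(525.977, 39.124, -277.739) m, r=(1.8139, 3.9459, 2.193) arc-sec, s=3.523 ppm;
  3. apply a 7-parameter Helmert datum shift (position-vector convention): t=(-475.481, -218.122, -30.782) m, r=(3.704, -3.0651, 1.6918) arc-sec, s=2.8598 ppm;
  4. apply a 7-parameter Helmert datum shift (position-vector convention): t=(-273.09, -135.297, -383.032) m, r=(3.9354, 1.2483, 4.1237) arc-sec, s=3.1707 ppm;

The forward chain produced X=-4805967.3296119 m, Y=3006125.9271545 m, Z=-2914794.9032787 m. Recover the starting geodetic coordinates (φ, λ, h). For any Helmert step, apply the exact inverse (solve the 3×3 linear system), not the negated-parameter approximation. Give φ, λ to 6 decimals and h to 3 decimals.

φ=-27.366840°, λ=147.968950°, h=113.424 m

start: X=-4805967.3296, Y=3006125.9272, Z=-2914794.9033 m
→ Helmert⁻¹: X=-4805601.2614, Y=3006292.1605, Z=-2914489.0719
→ Helmert⁻¹: X=-4805130.6878, Y=3006488.7606, Z=-2914432.5398
→ Helmert⁻¹: X=-4805552.0193, Y=3006464.5093, Z=-2914262.9047
→ geod (Bowring, a=6378206.400): φ=-27.36684000°, λ=147.96895000°, h=113.4240 m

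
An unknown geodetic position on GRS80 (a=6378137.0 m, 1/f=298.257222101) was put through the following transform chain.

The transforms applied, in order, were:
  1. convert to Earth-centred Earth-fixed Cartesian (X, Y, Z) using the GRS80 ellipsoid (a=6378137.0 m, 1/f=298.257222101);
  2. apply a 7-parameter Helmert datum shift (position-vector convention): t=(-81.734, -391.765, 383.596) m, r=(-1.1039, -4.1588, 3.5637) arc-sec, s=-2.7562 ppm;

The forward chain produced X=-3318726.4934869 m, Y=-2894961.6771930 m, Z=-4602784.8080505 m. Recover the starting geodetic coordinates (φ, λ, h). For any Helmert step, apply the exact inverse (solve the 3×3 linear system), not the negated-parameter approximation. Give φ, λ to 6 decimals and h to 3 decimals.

start: X=-3318726.4935, Y=-2894961.6772, Z=-4602784.8081 m
→ Helmert⁻¹: X=-3318796.7257, Y=-2894495.9151, Z=-4603129.6673
→ geod (Bowring, a=6378137.000): φ=-46.46058300°, λ=-138.90661800°, h=3402.4950 m

φ=-46.460583°, λ=-138.906618°, h=3402.495 m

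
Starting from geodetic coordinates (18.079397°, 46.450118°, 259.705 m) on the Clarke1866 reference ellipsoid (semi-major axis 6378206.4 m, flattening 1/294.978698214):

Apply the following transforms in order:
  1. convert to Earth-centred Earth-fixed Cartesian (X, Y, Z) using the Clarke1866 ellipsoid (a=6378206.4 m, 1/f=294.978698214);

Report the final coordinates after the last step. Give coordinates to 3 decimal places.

X=4179058.554 m, Y=4396137.402 m, Z=1966702.177 m

start: φ=18.079397°, λ=46.450118°, h=259.705 m
→ ECEF (a=6378206.400, f=1/294.978698214): X=4179058.5538, Y=4396137.4021, Z=1966702.1770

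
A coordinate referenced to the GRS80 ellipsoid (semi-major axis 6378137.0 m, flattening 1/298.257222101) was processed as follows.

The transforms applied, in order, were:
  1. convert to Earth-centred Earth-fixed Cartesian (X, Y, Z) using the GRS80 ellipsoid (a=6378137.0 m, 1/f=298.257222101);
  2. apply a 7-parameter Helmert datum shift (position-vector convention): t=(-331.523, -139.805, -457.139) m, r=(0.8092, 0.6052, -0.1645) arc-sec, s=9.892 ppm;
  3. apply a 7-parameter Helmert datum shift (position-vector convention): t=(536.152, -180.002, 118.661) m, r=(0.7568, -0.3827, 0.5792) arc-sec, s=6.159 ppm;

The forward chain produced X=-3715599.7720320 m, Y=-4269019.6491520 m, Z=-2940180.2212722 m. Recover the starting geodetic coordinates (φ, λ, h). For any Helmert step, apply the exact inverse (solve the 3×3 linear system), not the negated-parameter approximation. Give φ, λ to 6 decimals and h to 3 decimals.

φ=-27.607434°, λ=-131.038759°, h=3757.253 m

start: X=-3715599.7720, Y=-4269019.6492, Z=-2940180.2213 m
→ Helmert⁻¹: X=-3716130.4788, Y=-4268813.7085, Z=-2940258.2157
→ Helmert⁻¹: X=-3715750.1696, Y=-4268646.1746, Z=-2939766.1524
→ geod (Bowring, a=6378137.000): φ=-27.60743400°, λ=-131.03875900°, h=3757.2530 m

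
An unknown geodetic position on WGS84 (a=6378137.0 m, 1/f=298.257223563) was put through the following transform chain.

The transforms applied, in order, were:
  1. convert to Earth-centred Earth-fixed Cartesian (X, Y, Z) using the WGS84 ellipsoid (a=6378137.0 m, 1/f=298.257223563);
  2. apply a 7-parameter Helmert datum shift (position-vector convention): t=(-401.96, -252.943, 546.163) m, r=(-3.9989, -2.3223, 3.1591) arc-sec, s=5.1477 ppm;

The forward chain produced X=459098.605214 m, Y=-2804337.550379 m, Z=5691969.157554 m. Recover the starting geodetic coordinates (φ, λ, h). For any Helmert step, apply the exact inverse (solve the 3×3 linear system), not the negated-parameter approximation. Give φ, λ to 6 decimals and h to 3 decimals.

start: X=459098.6052, Y=-2804337.5504, Z=5691969.1576 m
→ Helmert⁻¹: X=459519.3294, Y=-2804187.5499, Z=5691334.1579
→ geod (Bowring, a=6378137.000): φ=63.62129500°, λ=-80.69371200°, h=279.8610 m

φ=63.621295°, λ=-80.693712°, h=279.861 m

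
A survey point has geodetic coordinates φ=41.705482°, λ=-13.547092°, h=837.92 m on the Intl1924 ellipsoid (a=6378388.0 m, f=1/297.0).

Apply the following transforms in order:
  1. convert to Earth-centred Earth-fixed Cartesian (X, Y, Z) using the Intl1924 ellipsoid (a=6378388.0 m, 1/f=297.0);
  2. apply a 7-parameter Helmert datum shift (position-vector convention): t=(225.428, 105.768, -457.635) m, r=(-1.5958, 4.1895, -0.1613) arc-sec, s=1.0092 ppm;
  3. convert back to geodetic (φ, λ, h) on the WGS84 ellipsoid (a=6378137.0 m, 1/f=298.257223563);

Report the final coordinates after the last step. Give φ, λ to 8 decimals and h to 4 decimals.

φ=41.69939675°, λ=-13.54464469°, h=895.2927 m

start: φ=41.705482°, λ=-13.547092°, h=837.920 m
→ ECEF (a=6378388.000, f=1/297.0): X=4636965.2945, Y=-1117268.5080, Z=4221867.6231
→ Helmert 7p (PV): X=4637280.2800, Y=-1117134.8305, Z=4221328.7100
→ geod (Bowring, a=6378137.000): φ=41.69939675°, λ=-13.54464469°, h=895.2927 m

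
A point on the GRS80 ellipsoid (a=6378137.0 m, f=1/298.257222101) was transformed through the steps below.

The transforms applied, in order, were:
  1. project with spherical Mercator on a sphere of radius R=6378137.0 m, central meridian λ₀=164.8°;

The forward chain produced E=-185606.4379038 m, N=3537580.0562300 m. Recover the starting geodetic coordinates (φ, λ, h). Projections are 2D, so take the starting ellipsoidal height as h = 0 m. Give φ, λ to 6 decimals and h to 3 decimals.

φ=30.264389°, λ=163.132669°, h=0.000 m

start: E=-185606.4379, N=3537580.0562 m
→ merc⁻¹: φ=30.26438900°, λ=163.13266900°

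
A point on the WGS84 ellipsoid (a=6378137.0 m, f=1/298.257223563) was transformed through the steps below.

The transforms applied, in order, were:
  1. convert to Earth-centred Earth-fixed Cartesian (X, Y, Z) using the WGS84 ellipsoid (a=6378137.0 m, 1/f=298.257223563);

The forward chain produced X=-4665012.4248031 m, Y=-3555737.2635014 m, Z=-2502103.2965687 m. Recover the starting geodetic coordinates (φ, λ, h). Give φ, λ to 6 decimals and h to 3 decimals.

φ=-23.240823°, λ=-142.684847°, h=2169.234 m

start: X=-4665012.4248, Y=-3555737.2635, Z=-2502103.2966 m
→ geod (Bowring, a=6378137.000): φ=-23.24082300°, λ=-142.68484700°, h=2169.2340 m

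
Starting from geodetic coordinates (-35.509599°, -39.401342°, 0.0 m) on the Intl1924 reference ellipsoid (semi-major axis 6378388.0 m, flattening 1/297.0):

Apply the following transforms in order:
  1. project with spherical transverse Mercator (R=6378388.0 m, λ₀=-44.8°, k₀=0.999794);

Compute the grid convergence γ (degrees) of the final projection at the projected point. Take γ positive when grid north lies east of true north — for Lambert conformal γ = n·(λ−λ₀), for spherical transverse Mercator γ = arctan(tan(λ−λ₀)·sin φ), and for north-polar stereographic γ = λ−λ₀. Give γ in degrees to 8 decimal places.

start: φ=-35.509599°, λ=-39.401342°, h=0.000 m
→ into tm (λ₀=-44.8°): φ=-35.50959900°, λ−λ₀=5.39865800°
convergence γ = -3.14191289°

-3.14191289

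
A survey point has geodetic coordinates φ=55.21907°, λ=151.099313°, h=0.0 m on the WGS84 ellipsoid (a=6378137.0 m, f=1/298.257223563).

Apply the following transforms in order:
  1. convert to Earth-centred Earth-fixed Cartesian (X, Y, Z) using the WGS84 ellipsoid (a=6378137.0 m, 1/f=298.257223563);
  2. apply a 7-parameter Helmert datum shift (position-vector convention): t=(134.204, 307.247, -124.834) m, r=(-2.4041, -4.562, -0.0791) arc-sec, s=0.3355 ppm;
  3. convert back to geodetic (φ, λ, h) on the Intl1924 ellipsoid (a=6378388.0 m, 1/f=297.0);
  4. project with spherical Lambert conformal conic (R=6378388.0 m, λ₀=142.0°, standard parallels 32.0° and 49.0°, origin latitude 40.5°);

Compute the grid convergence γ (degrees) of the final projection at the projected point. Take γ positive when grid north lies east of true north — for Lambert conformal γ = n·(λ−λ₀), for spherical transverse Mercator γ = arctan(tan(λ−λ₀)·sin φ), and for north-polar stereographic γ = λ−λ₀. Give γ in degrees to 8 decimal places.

start: φ=55.219070°, λ=151.099313°, h=0.000 m
→ ECEF (a=6378137.000, f=1/298.257223563): X=-3192438.4253, Y=1762370.6353, Z=5215333.7291
→ Helmert 7p (PV): X=-3192419.9651, Y=1762740.4847, Z=5215119.4959
→ geod (Bowring, a=6378388.000): φ=55.21754261°, λ=151.09408565°, h=-272.6331 m
→ into lcc (λ₀=142.0°): φ=55.21754261°, λ−λ₀=9.09408565°
convergence γ = 5.92808049°

5.92808049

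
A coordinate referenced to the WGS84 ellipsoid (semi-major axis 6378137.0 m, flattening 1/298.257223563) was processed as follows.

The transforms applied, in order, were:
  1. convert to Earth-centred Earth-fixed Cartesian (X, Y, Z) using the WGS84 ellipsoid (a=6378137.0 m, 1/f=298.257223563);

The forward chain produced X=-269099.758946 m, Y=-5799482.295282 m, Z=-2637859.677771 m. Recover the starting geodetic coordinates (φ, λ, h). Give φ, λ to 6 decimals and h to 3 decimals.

φ=-24.580119°, λ=-92.656656°, h=2426.515 m

start: X=-269099.7589, Y=-5799482.2953, Z=-2637859.6778 m
→ geod (Bowring, a=6378137.000): φ=-24.58011900°, λ=-92.65665600°, h=2426.5150 m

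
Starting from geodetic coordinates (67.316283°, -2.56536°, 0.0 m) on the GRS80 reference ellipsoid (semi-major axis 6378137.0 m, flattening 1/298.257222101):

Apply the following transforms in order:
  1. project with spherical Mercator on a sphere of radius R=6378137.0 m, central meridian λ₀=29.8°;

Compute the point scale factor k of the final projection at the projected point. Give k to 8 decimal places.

start: φ=67.316283°, λ=-2.565360°, h=0.000 m
→ into merc (λ₀=29.8°): φ=67.31628300°, λ−λ₀=-32.36536000°
scale k = 2.59306612

2.59306612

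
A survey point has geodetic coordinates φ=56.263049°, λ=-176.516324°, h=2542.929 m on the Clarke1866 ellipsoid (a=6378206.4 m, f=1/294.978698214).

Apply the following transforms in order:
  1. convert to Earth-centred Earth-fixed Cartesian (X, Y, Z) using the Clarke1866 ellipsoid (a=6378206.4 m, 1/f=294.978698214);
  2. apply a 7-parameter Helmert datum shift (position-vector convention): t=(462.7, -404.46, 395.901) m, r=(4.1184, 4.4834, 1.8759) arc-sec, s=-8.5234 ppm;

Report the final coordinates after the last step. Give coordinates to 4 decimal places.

X=-3544892.4564 m, Y=-216378.6416 m, Z=5283101.7744 m

start: φ=56.263049°, λ=-176.516324°, h=2542.929 m
→ ECEF (a=6378206.400, f=1/294.978698214): X=-3545502.1631, Y=-215838.3006, Z=5282678.1445
→ Helmert 7p (PV): X=-3544892.4564, Y=-216378.6416, Z=5283101.7744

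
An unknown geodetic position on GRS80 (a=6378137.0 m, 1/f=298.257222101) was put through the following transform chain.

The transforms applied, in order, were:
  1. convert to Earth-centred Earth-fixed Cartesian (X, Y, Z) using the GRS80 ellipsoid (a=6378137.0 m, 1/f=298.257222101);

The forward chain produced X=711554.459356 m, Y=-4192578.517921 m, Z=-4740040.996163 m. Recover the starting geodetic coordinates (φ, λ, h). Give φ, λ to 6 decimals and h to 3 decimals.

start: X=711554.4594, Y=-4192578.5179, Z=-4740040.9962 m
→ geod (Bowring, a=6378137.000): φ=-48.29428000°, λ=-80.36768000°, h=1784.1100 m

φ=-48.294280°, λ=-80.367680°, h=1784.110 m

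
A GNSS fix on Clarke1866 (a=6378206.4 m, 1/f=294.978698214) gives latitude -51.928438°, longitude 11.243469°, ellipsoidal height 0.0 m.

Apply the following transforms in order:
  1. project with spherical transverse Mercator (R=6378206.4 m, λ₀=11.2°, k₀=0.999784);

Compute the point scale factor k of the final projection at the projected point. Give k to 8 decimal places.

0.99978411

start: φ=-51.928438°, λ=11.243469°, h=0.000 m
→ into tm (λ₀=11.2°): φ=-51.92843800°, λ−λ₀=0.04346900°
scale k = 0.99978411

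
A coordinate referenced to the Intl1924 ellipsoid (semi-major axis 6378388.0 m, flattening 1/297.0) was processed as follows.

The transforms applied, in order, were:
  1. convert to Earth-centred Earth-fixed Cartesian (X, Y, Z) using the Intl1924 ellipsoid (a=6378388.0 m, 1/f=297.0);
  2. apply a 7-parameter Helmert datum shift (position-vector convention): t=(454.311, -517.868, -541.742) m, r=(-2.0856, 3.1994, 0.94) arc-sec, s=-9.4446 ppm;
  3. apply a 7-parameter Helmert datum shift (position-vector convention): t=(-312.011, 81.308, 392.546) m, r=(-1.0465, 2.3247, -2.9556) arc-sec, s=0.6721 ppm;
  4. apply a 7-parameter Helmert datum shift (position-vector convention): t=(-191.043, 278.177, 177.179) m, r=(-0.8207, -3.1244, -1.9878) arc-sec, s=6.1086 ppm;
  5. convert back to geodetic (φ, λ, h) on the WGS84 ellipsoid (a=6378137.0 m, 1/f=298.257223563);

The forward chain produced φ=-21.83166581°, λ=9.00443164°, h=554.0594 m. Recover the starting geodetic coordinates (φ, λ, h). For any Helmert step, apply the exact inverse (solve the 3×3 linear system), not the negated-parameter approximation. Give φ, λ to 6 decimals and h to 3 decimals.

φ=-21.831389°, λ=9.007373°, h=410.550 m

start: φ=-21.831666°, λ=9.004432°, h=554.059 m
→ ECEF (a=6378137.000, f=1/298.257223563): X=5850951.3143, Y=927163.5598, Z=-2357326.4632
→ Helmert⁻¹: X=5851061.9707, Y=926945.4888, Z=-2357574.1821
→ Helmert⁻¹: X=5851383.3410, Y=926959.3662, Z=-2357894.4925
→ Helmert⁻¹: X=5851025.0810, Y=927483.1644, Z=-2357274.8810
→ geod (Bowring, a=6378388.000): φ=-21.83138900°, λ=9.00737300°, h=410.5500 m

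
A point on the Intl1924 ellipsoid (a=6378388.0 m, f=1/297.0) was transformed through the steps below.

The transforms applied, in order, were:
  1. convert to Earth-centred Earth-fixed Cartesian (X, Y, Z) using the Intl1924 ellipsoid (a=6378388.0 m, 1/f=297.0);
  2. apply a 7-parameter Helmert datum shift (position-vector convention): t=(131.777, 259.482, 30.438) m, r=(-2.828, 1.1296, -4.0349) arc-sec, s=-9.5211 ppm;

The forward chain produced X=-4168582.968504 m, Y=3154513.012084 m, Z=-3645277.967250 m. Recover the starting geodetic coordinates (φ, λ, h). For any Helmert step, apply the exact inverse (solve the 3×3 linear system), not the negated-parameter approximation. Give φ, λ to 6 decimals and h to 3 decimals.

φ=-35.070237°, λ=142.887620°, h=1773.252 m

start: X=-4168582.9685, Y=3154513.0121, Z=-3645277.9673 m
→ Helmert⁻¹: X=-4168796.1759, Y=3154251.9927, Z=-3645322.6967
→ geod (Bowring, a=6378388.000): φ=-35.07023700°, λ=142.88762000°, h=1773.2520 m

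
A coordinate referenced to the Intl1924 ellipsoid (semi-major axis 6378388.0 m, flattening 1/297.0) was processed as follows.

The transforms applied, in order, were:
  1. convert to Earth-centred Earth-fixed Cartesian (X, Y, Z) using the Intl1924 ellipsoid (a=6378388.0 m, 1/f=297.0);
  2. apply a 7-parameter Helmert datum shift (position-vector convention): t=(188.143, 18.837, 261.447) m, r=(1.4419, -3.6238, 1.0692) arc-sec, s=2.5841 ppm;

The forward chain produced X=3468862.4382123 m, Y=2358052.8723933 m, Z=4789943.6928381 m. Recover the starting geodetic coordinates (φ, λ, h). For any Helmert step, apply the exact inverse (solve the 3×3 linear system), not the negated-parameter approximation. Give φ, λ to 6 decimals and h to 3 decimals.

φ=48.982034°, λ=34.207631°, h=336.583 m

start: X=3468862.4382, Y=2358052.8724, Z=4789943.6928 m
→ Helmert⁻¹: X=3468761.7019, Y=2358043.4430, Z=4789592.4433
→ geod (Bowring, a=6378388.000): φ=48.98203400°, λ=34.20763100°, h=336.5830 m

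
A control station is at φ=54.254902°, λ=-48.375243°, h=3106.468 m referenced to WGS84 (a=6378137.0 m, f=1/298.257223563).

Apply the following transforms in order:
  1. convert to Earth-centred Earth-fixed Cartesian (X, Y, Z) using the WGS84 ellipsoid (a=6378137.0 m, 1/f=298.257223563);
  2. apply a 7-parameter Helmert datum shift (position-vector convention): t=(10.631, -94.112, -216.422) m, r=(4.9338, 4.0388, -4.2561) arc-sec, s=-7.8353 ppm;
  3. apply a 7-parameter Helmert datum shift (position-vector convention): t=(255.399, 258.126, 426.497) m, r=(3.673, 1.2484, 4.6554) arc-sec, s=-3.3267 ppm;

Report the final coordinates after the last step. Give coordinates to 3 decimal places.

start: φ=54.254902°, λ=-48.375243°, h=3106.468 m
→ ECEF (a=6378137.000, f=1/298.257223563): X=2481661.1547, Y=-2792730.7705, Z=5155890.9217
→ Helmert 7p (PV): X=2481695.6709, Y=-2792977.5338, Z=5155518.7087
→ Helmert 7p (PV): X=2482037.0546, Y=-2792745.9097, Z=5155863.2996

X=2482037.055 m, Y=-2792745.910 m, Z=5155863.300 m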